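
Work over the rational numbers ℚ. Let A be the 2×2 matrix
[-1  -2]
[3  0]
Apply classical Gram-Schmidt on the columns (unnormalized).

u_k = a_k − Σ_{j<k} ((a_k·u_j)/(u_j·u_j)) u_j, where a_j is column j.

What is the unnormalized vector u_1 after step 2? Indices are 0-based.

u_1 = (-9/5, -3/5)

Step 1: u_0 = a_0 = (-1, 3).
Step 2: u_1 = a_1 − (1/5)·u_0 = (-9/5, -3/5).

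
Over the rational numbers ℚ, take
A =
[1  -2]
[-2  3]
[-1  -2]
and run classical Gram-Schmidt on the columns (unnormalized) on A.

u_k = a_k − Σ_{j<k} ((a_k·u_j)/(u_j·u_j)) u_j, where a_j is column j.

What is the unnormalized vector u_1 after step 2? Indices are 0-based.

u_1 = (-1, 1, -3)

Step 1: u_0 = a_0 = (1, -2, -1).
Step 2: u_1 = a_1 − (-1)·u_0 = (-1, 1, -3).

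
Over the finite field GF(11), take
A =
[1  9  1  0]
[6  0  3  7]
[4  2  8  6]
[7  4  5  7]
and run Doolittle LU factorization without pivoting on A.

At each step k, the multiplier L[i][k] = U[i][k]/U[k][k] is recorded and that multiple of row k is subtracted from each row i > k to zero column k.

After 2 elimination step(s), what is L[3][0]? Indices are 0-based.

L[3][0] = 7

[col 0] pivot 1
  R1 -= 6*R0 → (0, 1, 8, 7)  (L[1][0] := 6)
  R2 -= 4*R0 → (0, 10, 4, 6)  (L[2][0] := 4)
  R3 -= 7*R0 → (0, 7, 9, 7)  (L[3][0] := 7)
[col 1] pivot 1
  R2 -= 10*R1 → (0, 0, 1, 2)  (L[2][1] := 10)
  R3 -= 7*R1 → (0, 0, 8, 2)  (L[3][1] := 7)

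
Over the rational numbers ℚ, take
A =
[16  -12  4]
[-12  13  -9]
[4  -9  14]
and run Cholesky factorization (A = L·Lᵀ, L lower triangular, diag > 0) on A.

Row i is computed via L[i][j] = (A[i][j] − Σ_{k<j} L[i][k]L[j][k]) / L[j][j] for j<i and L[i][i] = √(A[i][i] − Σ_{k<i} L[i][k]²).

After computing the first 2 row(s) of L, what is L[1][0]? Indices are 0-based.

Step 1: L[0][0] = √(16) = 4.
  L[1][0] = (-12) / L[0][0] = -3.
Step 2: L[1][1] = √(4) = 2.

L[1][0] = -3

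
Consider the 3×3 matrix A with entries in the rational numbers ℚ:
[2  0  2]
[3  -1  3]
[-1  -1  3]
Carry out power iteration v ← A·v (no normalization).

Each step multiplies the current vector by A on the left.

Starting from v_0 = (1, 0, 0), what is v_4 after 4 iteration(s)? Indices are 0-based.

v_4 = (-76, -96, -48)

v_0 = (1, 0, 0).
v_1 = A·v_0 = (2, 3, -1).
v_2 = A·v_1 = (2, 0, -8).
v_3 = A·v_2 = (-12, -18, -26).
v_4 = A·v_3 = (-76, -96, -48).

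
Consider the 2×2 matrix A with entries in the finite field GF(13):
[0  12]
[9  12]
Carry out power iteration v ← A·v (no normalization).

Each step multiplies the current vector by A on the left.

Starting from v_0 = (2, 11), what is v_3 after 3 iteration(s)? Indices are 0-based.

v_0 = (2, 11).
v_1 = A·v_0 = (2, 7).
v_2 = A·v_1 = (6, 11).
v_3 = A·v_2 = (2, 4).

v_3 = (2, 4)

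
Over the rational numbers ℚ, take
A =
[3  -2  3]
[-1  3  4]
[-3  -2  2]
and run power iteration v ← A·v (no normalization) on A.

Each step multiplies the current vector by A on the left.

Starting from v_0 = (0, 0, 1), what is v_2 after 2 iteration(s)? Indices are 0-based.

v_0 = (0, 0, 1).
v_1 = A·v_0 = (3, 4, 2).
v_2 = A·v_1 = (7, 17, -13).

v_2 = (7, 17, -13)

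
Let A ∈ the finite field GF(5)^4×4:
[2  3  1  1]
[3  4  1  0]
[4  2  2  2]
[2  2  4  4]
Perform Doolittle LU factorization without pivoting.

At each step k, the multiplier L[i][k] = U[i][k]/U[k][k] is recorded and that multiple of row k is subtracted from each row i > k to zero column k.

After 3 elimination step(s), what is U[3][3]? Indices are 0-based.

U[3][3] = 4

k=0: U[0][0]=2
  eliminate (1,0): mult=4, new row 1: (0, 2, 2, 1); set L[1][0]=4
  eliminate (2,0): mult=2, new row 2: (0, 1, 0, 0); set L[2][0]=2
  eliminate (3,0): mult=1, new row 3: (0, 4, 3, 3); set L[3][0]=1
k=1: U[1][1]=2
  eliminate (2,1): mult=3, new row 2: (0, 0, 4, 2); set L[2][1]=3
  eliminate (3,1): mult=2, new row 3: (0, 0, 4, 1); set L[3][1]=2
k=2: U[2][2]=4
  eliminate (3,2): mult=1, new row 3: (0, 0, 0, 4); set L[3][2]=1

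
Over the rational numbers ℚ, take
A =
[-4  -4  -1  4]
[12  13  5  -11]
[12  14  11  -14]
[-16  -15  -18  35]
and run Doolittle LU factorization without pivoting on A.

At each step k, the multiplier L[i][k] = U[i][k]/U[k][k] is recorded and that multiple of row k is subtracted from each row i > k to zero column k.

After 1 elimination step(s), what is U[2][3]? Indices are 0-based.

U[2][3] = -2

[col 0] pivot -4
  R1 -= -3*R0 → (0, 1, 2, 1)  (L[1][0] := -3)
  R2 -= -3*R0 → (0, 2, 8, -2)  (L[2][0] := -3)
  R3 -= 4*R0 → (0, 1, -14, 19)  (L[3][0] := 4)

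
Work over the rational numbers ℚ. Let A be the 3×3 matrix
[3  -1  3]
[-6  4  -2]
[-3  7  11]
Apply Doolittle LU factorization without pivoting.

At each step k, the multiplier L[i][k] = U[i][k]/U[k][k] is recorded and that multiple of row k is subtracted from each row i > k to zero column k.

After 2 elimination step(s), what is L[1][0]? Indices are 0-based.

L[1][0] = -2

Step 1: pivot at (0,0) is 3.
  row1 ← row1 − (-2)·row0  ⇒  L[1][0]=-2, U row1=(0, 2, 4)
  row2 ← row2 − (-1)·row0  ⇒  L[2][0]=-1, U row2=(0, 6, 14)
Step 2: pivot at (1,1) is 2.
  row2 ← row2 − (3)·row1  ⇒  L[2][1]=3, U row2=(0, 0, 2)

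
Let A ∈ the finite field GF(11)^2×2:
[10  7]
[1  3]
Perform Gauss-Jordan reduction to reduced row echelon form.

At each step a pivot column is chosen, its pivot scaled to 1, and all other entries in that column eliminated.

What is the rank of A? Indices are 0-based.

[1] R0 /= 10  ⇒  (1, 4)
     R1 -= 1·R0  ⇒  (0, 10)
[2] R1 /= 10  ⇒  (0, 1)
     R0 -= 4·R1  ⇒  (1, 0)

rank = 2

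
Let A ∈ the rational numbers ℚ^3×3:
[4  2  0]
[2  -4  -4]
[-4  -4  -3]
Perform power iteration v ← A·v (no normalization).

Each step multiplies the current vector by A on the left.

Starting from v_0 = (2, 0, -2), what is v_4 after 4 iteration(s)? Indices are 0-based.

v_4 = (1712, -2040, -3002)

v_0 = (2, 0, -2).
v_1 = A·v_0 = (8, 12, -2).
v_2 = A·v_1 = (56, -24, -74).
v_3 = A·v_2 = (176, 504, 94).
v_4 = A·v_3 = (1712, -2040, -3002).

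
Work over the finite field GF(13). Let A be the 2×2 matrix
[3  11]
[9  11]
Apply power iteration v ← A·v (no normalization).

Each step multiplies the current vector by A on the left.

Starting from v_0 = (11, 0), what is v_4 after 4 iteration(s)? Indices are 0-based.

v_0 = (11, 0).
v_1 = A·v_0 = (7, 8).
v_2 = A·v_1 = (5, 8).
v_3 = A·v_2 = (12, 3).
v_4 = A·v_3 = (4, 11).

v_4 = (4, 11)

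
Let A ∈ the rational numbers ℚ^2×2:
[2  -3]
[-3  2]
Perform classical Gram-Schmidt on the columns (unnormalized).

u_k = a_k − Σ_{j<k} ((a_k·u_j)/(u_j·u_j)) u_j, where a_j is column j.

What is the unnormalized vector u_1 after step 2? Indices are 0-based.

u_1 = (-15/13, -10/13)

Step 1: u_0 = a_0 = (2, -3).
Step 2: u_1 = a_1 − (-12/13)·u_0 = (-15/13, -10/13).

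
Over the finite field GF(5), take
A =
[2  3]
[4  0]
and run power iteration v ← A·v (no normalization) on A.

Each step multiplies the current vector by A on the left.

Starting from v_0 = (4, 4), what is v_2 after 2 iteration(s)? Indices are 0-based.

v_2 = (3, 0)

v_0 = (4, 4).
v_1 = A·v_0 = (0, 1).
v_2 = A·v_1 = (3, 0).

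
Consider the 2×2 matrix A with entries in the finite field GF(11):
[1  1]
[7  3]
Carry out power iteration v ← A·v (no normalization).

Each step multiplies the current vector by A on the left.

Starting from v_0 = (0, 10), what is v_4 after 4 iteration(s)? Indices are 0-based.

v_0 = (0, 10).
v_1 = A·v_0 = (10, 8).
v_2 = A·v_1 = (7, 6).
v_3 = A·v_2 = (2, 1).
v_4 = A·v_3 = (3, 6).

v_4 = (3, 6)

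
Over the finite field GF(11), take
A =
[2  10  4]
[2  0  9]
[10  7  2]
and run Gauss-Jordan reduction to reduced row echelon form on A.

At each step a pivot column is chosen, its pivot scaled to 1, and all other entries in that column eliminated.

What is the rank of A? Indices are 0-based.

pivot(0,0)=2: scale R0 → (1, 5, 2)
  clear (1,0): R1 −= (2)R0 → (0, 1, 5)
  clear (2,0): R2 −= (10)R0 → (0, 1, 4)
pivot(1,1)=1: scale R1 → (0, 1, 5)
  clear (0,1): R0 −= (5)R1 → (1, 0, 10)
  clear (2,1): R2 −= (1)R1 → (0, 0, 10)
pivot(2,2)=10: scale R2 → (0, 0, 1)
  clear (0,2): R0 −= (10)R2 → (1, 0, 0)
  clear (1,2): R1 −= (5)R2 → (0, 1, 0)

rank = 3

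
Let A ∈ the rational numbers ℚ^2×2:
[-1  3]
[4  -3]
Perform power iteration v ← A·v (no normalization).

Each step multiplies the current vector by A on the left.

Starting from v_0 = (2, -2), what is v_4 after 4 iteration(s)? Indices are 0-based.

v_0 = (2, -2).
v_1 = A·v_0 = (-8, 14).
v_2 = A·v_1 = (50, -74).
v_3 = A·v_2 = (-272, 422).
v_4 = A·v_3 = (1538, -2354).

v_4 = (1538, -2354)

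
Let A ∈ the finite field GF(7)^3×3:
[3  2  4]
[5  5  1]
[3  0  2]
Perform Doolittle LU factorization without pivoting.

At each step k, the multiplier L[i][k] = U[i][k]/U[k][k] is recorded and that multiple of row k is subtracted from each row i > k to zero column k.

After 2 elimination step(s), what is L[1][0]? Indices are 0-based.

Step 1: pivot at (0,0) is 3.
  row1 ← row1 − (4)·row0  ⇒  L[1][0]=4, U row1=(0, 4, 6)
  row2 ← row2 − (1)·row0  ⇒  L[2][0]=1, U row2=(0, 5, 5)
Step 2: pivot at (1,1) is 4.
  row2 ← row2 − (3)·row1  ⇒  L[2][1]=3, U row2=(0, 0, 1)

L[1][0] = 4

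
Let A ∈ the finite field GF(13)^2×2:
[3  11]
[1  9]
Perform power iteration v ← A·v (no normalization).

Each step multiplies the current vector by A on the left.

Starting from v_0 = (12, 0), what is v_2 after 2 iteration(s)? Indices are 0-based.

v_2 = (6, 1)

v_0 = (12, 0).
v_1 = A·v_0 = (10, 12).
v_2 = A·v_1 = (6, 1).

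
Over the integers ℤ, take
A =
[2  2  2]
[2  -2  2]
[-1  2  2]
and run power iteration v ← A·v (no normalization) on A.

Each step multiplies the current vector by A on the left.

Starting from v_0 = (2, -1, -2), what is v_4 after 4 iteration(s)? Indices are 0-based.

v_0 = (2, -1, -2).
v_1 = A·v_0 = (-2, 2, -8).
v_2 = A·v_1 = (-16, -24, -10).
v_3 = A·v_2 = (-100, -4, -52).
v_4 = A·v_3 = (-312, -296, -12).

v_4 = (-312, -296, -12)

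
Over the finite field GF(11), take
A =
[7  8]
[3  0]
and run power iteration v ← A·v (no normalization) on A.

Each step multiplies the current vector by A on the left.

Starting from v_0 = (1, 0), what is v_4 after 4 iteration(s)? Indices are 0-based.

v_4 = (4, 2)

v_0 = (1, 0).
v_1 = A·v_0 = (7, 3).
v_2 = A·v_1 = (7, 10).
v_3 = A·v_2 = (8, 10).
v_4 = A·v_3 = (4, 2).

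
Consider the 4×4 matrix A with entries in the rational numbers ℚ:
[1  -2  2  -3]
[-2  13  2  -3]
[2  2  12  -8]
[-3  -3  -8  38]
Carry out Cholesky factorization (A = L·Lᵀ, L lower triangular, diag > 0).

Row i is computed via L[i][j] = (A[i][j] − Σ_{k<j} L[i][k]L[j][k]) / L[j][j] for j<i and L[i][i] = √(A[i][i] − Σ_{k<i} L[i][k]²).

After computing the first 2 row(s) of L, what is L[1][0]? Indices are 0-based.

L[1][0] = -2

Step 1: L[0][0] = √(1) = 1.
  L[1][0] = (-2) / L[0][0] = -2.
Step 2: L[1][1] = √(9) = 3.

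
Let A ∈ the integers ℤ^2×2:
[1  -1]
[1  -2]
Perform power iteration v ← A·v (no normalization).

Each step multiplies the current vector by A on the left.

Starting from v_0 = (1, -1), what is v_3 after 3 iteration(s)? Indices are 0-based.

v_0 = (1, -1).
v_1 = A·v_0 = (2, 3).
v_2 = A·v_1 = (-1, -4).
v_3 = A·v_2 = (3, 7).

v_3 = (3, 7)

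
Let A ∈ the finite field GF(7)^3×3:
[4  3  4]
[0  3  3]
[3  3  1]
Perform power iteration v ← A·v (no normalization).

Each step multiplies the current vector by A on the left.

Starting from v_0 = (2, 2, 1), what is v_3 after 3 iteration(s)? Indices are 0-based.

v_3 = (2, 4, 3)

v_0 = (2, 2, 1).
v_1 = A·v_0 = (4, 2, 6).
v_2 = A·v_1 = (4, 3, 3).
v_3 = A·v_2 = (2, 4, 3).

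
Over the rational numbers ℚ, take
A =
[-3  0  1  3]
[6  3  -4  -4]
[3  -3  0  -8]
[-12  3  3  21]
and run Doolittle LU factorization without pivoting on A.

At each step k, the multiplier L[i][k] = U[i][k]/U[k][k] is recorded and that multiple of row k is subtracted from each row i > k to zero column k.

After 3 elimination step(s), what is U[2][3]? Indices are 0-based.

k=0: U[0][0]=-3
  eliminate (1,0): mult=-2, new row 1: (0, 3, -2, 2); set L[1][0]=-2
  eliminate (2,0): mult=-1, new row 2: (0, -3, 1, -5); set L[2][0]=-1
  eliminate (3,0): mult=4, new row 3: (0, 3, -1, 9); set L[3][0]=4
k=1: U[1][1]=3
  eliminate (2,1): mult=-1, new row 2: (0, 0, -1, -3); set L[2][1]=-1
  eliminate (3,1): mult=1, new row 3: (0, 0, 1, 7); set L[3][1]=1
k=2: U[2][2]=-1
  eliminate (3,2): mult=-1, new row 3: (0, 0, 0, 4); set L[3][2]=-1

U[2][3] = -3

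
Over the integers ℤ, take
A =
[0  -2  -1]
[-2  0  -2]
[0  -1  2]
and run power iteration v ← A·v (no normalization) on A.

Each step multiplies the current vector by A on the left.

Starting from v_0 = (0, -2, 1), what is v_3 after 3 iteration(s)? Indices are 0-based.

v_0 = (0, -2, 1).
v_1 = A·v_0 = (3, -2, 4).
v_2 = A·v_1 = (0, -14, 10).
v_3 = A·v_2 = (18, -20, 34).

v_3 = (18, -20, 34)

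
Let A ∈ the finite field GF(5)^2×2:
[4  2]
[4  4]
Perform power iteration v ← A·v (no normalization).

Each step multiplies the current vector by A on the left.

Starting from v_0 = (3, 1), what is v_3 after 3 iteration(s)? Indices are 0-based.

v_3 = (2, 2)

v_0 = (3, 1).
v_1 = A·v_0 = (4, 1).
v_2 = A·v_1 = (3, 0).
v_3 = A·v_2 = (2, 2).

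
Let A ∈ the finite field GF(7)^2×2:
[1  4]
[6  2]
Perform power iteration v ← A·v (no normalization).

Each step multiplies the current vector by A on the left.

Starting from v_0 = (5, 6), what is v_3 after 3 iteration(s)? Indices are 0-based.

v_3 = (4, 4)

v_0 = (5, 6).
v_1 = A·v_0 = (1, 0).
v_2 = A·v_1 = (1, 6).
v_3 = A·v_2 = (4, 4).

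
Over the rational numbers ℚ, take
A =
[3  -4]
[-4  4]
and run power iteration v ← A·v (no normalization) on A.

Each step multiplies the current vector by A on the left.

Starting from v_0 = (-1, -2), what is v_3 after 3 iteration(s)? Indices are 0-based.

v_0 = (-1, -2).
v_1 = A·v_0 = (5, -4).
v_2 = A·v_1 = (31, -36).
v_3 = A·v_2 = (237, -268).

v_3 = (237, -268)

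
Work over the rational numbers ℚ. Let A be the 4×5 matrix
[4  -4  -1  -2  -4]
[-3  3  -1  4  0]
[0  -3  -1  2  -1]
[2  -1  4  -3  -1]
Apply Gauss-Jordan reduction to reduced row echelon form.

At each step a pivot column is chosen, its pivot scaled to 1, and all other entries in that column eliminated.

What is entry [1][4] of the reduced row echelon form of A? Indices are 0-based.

M[1][4] = -49/97

[1] R0 /= 4  ⇒  (1, -1, -1/4, -1/2, -1)
     R1 -= -3·R0  ⇒  (0, 0, -7/4, 5/2, -3)
     R3 -= 2·R0  ⇒  (0, 1, 9/2, -2, 1)
[2] R1 <-> R2
[2] R1 /= -3  ⇒  (0, 1, 1/3, -2/3, 1/3)
     R0 -= -1·R1  ⇒  (1, 0, 1/12, -7/6, -2/3)
     R3 -= 1·R1  ⇒  (0, 0, 25/6, -4/3, 2/3)
[3] R2 /= -7/4  ⇒  (0, 0, 1, -10/7, 12/7)
     R0 -= 1/12·R2  ⇒  (1, 0, 0, -22/21, -17/21)
     R1 -= 1/3·R2  ⇒  (0, 1, 0, -4/21, -5/21)
     R3 -= 25/6·R2  ⇒  (0, 0, 0, 97/21, -136/21)
[4] R3 /= 97/21  ⇒  (0, 0, 0, 1, -136/97)
     R0 -= -22/21·R3  ⇒  (1, 0, 0, 0, -221/97)
     R1 -= -4/21·R3  ⇒  (0, 1, 0, 0, -49/97)
     R2 -= -10/7·R3  ⇒  (0, 0, 1, 0, -28/97)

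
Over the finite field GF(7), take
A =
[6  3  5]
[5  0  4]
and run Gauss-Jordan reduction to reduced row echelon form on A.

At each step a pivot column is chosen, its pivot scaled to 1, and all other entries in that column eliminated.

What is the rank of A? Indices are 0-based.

rank = 2

step 1: normalize row 0 (÷6) = (1, 4, 2)
  row 1: subtract 5×row0 = (0, 1, 1)
step 2: normalize row 1 (÷1) = (0, 1, 1)
  row 0: subtract 4×row1 = (1, 0, 5)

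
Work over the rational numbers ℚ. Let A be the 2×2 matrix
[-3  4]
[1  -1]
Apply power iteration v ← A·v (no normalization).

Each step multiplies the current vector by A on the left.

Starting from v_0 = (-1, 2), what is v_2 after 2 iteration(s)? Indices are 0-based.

v_0 = (-1, 2).
v_1 = A·v_0 = (11, -3).
v_2 = A·v_1 = (-45, 14).

v_2 = (-45, 14)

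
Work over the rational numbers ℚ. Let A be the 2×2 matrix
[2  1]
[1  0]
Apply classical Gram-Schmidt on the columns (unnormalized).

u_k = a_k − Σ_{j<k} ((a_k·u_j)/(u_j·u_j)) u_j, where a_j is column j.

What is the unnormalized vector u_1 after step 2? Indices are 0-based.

Step 1: u_0 = a_0 = (2, 1).
Step 2: u_1 = a_1 − (2/5)·u_0 = (1/5, -2/5).

u_1 = (1/5, -2/5)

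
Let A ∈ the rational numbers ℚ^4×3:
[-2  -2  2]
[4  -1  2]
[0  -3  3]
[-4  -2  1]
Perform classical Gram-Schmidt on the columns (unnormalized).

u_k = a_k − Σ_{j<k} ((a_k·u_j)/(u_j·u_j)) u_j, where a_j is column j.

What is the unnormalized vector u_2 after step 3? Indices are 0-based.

u_2 = (27/73, 3/146, -21/146, -12/73)

Step 1: u_0 = a_0 = (-2, 4, 0, -4).
Step 2: u_1 = a_1 − (2/9)·u_0 = (-14/9, -17/9, -3, -10/9).
Step 3: u_2 = a_2 − (0)·u_0 − (-153/146)·u_1 = (27/73, 3/146, -21/146, -12/73).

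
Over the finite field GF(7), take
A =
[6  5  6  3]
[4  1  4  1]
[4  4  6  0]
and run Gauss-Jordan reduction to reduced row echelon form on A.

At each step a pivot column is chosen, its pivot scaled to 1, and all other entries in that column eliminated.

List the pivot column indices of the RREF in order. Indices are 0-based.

pivot columns: 0, 1, 3

pivot(0,0)=6: scale R0 → (1, 2, 1, 4)
  clear (1,0): R1 −= (4)R0 → (0, 0, 0, 6)
  clear (2,0): R2 −= (4)R0 → (0, 3, 2, 5)
pivot(1,1): swap R1↔R2
pivot(1,1)=3: scale R1 → (0, 1, 3, 4)
  clear (0,1): R0 −= (2)R1 → (1, 0, 2, 3)
col 2: no nonzero at/below row 2; advance.
pivot(2,3)=6: scale R2 → (0, 0, 0, 1)
  clear (0,3): R0 −= (3)R2 → (1, 0, 2, 0)
  clear (1,3): R1 −= (4)R2 → (0, 1, 3, 0)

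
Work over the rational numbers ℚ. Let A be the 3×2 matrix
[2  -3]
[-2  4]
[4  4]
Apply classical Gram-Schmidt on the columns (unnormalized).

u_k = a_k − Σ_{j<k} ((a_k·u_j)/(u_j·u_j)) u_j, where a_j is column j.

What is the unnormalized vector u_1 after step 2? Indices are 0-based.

Step 1: u_0 = a_0 = (2, -2, 4).
Step 2: u_1 = a_1 − (1/12)·u_0 = (-19/6, 25/6, 11/3).

u_1 = (-19/6, 25/6, 11/3)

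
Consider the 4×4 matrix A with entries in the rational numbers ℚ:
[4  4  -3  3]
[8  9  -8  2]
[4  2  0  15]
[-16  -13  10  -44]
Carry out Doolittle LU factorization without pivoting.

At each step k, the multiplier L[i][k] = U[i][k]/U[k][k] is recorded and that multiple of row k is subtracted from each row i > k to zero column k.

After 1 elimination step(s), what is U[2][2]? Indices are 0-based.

U[2][2] = 3

[col 0] pivot 4
  R1 -= 2*R0 → (0, 1, -2, -4)  (L[1][0] := 2)
  R2 -= 1*R0 → (0, -2, 3, 12)  (L[2][0] := 1)
  R3 -= -4*R0 → (0, 3, -2, -32)  (L[3][0] := -4)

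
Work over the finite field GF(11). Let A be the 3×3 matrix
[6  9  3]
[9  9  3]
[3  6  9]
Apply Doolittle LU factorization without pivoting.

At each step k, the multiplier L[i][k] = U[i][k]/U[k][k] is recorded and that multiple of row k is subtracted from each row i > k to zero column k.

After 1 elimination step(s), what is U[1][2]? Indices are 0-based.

U[1][2] = 4

[col 0] pivot 6
  R1 -= 7*R0 → (0, 1, 4)  (L[1][0] := 7)
  R2 -= 6*R0 → (0, 7, 2)  (L[2][0] := 6)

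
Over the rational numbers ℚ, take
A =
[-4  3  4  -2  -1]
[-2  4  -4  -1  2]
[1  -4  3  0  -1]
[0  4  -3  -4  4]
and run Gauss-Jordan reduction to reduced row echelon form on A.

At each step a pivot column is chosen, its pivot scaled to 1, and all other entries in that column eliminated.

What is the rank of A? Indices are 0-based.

rank = 4

step 1: normalize row 0 (÷-4) = (1, -3/4, -1, 1/2, 1/4)
  row 1: subtract -2×row0 = (0, 5/2, -6, 0, 5/2)
  row 2: subtract 1×row0 = (0, -13/4, 4, -1/2, -5/4)
step 2: normalize row 1 (÷5/2) = (0, 1, -12/5, 0, 1)
  row 0: subtract -3/4×row1 = (1, 0, -14/5, 1/2, 1)
  row 2: subtract -13/4×row1 = (0, 0, -19/5, -1/2, 2)
  row 3: subtract 4×row1 = (0, 0, 33/5, -4, 0)
step 3: normalize row 2 (÷-19/5) = (0, 0, 1, 5/38, -10/19)
  row 0: subtract -14/5×row2 = (1, 0, 0, 33/38, -9/19)
  row 1: subtract -12/5×row2 = (0, 1, 0, 6/19, -5/19)
  row 3: subtract 33/5×row2 = (0, 0, 0, -185/38, 66/19)
step 4: normalize row 3 (÷-185/38) = (0, 0, 0, 1, -132/185)
  row 0: subtract 33/38×row3 = (1, 0, 0, 0, 27/185)
  row 1: subtract 6/19×row3 = (0, 1, 0, 0, -7/185)
  row 2: subtract 5/38×row3 = (0, 0, 1, 0, -16/37)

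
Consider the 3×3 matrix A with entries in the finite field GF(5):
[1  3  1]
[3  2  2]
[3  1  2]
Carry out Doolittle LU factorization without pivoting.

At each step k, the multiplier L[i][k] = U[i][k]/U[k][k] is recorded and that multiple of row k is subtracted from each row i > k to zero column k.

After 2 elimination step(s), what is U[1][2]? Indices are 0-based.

[col 0] pivot 1
  R1 -= 3*R0 → (0, 3, 4)  (L[1][0] := 3)
  R2 -= 3*R0 → (0, 2, 4)  (L[2][0] := 3)
[col 1] pivot 3
  R2 -= 4*R1 → (0, 0, 3)  (L[2][1] := 4)

U[1][2] = 4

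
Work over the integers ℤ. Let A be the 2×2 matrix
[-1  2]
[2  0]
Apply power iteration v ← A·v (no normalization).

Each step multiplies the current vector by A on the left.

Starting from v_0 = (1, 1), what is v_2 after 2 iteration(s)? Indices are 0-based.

v_0 = (1, 1).
v_1 = A·v_0 = (1, 2).
v_2 = A·v_1 = (3, 2).

v_2 = (3, 2)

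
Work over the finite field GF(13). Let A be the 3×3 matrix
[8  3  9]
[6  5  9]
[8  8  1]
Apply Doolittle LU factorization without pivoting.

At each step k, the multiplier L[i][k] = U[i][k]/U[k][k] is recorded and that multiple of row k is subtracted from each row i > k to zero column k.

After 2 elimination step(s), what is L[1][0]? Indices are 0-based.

Step 1: pivot at (0,0) is 8.
  row1 ← row1 − (4)·row0  ⇒  L[1][0]=4, U row1=(0, 6, 12)
  row2 ← row2 − (1)·row0  ⇒  L[2][0]=1, U row2=(0, 5, 5)
Step 2: pivot at (1,1) is 6.
  row2 ← row2 − (3)·row1  ⇒  L[2][1]=3, U row2=(0, 0, 8)

L[1][0] = 4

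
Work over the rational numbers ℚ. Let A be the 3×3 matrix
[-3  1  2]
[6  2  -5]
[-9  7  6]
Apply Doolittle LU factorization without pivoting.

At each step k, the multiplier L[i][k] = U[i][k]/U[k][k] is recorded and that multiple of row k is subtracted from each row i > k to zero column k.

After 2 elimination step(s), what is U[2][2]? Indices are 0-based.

U[2][2] = 1

Step 1: pivot at (0,0) is -3.
  row1 ← row1 − (-2)·row0  ⇒  L[1][0]=-2, U row1=(0, 4, -1)
  row2 ← row2 − (3)·row0  ⇒  L[2][0]=3, U row2=(0, 4, 0)
Step 2: pivot at (1,1) is 4.
  row2 ← row2 − (1)·row1  ⇒  L[2][1]=1, U row2=(0, 0, 1)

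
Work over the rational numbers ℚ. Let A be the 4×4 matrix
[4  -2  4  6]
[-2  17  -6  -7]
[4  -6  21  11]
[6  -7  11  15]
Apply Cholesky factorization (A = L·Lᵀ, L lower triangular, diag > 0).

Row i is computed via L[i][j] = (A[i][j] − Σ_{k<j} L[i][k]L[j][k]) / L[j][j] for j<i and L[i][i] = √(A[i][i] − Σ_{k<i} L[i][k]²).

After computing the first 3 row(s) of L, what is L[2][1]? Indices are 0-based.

L[2][1] = -1

Step 1: L[0][0] = √(4) = 2.
  L[1][0] = (-2) / L[0][0] = -1.
Step 2: L[1][1] = √(16) = 4.
  L[2][0] = (4) / L[0][0] = 2.
  L[2][1] = (-4) / L[1][1] = -1.
Step 3: L[2][2] = √(16) = 4.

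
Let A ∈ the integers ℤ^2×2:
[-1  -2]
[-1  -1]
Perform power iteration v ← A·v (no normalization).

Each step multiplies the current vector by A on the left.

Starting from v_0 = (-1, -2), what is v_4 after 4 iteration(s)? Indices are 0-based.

v_0 = (-1, -2).
v_1 = A·v_0 = (5, 3).
v_2 = A·v_1 = (-11, -8).
v_3 = A·v_2 = (27, 19).
v_4 = A·v_3 = (-65, -46).

v_4 = (-65, -46)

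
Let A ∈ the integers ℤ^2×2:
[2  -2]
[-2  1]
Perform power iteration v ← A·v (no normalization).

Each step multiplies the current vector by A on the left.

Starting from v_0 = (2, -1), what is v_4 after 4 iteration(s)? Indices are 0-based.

v_0 = (2, -1).
v_1 = A·v_0 = (6, -5).
v_2 = A·v_1 = (22, -17).
v_3 = A·v_2 = (78, -61).
v_4 = A·v_3 = (278, -217).

v_4 = (278, -217)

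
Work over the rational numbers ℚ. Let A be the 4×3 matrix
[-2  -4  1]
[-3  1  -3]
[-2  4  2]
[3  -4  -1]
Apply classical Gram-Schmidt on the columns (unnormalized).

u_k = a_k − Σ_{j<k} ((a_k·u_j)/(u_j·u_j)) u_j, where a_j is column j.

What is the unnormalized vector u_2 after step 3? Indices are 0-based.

u_2 = (1719/1049, -3052/1049, 1728/1049, -754/1049)

Step 1: u_0 = a_0 = (-2, -3, -2, 3).
Step 2: u_1 = a_1 − (-15/26)·u_0 = (-67/13, -19/26, 37/13, -59/26).
Step 3: u_2 = a_2 − (0)·u_0 − (130/1049)·u_1 = (1719/1049, -3052/1049, 1728/1049, -754/1049).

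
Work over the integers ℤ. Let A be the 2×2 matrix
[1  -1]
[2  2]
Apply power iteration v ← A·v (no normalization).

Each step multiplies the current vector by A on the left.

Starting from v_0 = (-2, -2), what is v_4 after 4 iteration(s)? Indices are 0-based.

v_0 = (-2, -2).
v_1 = A·v_0 = (0, -8).
v_2 = A·v_1 = (8, -16).
v_3 = A·v_2 = (24, -16).
v_4 = A·v_3 = (40, 16).

v_4 = (40, 16)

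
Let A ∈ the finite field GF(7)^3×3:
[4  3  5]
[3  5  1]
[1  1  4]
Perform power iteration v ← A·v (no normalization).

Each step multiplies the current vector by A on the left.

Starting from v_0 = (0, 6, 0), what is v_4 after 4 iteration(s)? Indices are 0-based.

v_0 = (0, 6, 0).
v_1 = A·v_0 = (4, 2, 6).
v_2 = A·v_1 = (3, 0, 2).
v_3 = A·v_2 = (1, 4, 4).
v_4 = A·v_3 = (1, 6, 0).

v_4 = (1, 6, 0)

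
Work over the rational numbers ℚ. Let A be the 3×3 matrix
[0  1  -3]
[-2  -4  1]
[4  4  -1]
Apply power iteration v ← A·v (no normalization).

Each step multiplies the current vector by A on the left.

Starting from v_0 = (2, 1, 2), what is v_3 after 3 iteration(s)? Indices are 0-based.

v_0 = (2, 1, 2).
v_1 = A·v_0 = (-5, -6, 10).
v_2 = A·v_1 = (-36, 44, -54).
v_3 = A·v_2 = (206, -158, 86).

v_3 = (206, -158, 86)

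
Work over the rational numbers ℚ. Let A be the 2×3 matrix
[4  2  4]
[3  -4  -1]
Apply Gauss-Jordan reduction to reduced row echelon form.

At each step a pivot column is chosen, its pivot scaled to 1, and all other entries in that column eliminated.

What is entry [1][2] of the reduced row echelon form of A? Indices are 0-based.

[1] R0 /= 4  ⇒  (1, 1/2, 1)
     R1 -= 3·R0  ⇒  (0, -11/2, -4)
[2] R1 /= -11/2  ⇒  (0, 1, 8/11)
     R0 -= 1/2·R1  ⇒  (1, 0, 7/11)

M[1][2] = 8/11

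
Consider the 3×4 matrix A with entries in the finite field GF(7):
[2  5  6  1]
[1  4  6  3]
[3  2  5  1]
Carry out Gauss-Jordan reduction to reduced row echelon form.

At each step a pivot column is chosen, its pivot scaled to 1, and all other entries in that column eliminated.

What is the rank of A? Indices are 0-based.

[1] R0 /= 2  ⇒  (1, 6, 3, 4)
     R1 -= 1·R0  ⇒  (0, 5, 3, 6)
     R2 -= 3·R0  ⇒  (0, 5, 3, 3)
[2] R1 /= 5  ⇒  (0, 1, 2, 4)
     R0 -= 6·R1  ⇒  (1, 0, 5, 1)
     R2 -= 5·R1  ⇒  (0, 0, 0, 4)
column 2 empty below row 2
[3] R2 /= 4  ⇒  (0, 0, 0, 1)
     R0 -= 1·R2  ⇒  (1, 0, 5, 0)
     R1 -= 4·R2  ⇒  (0, 1, 2, 0)

rank = 3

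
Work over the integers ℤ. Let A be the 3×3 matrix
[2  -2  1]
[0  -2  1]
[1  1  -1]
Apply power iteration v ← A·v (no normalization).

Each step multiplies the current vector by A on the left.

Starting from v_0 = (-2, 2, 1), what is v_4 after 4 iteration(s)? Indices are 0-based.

v_0 = (-2, 2, 1).
v_1 = A·v_0 = (-7, -3, -1).
v_2 = A·v_1 = (-9, 5, -9).
v_3 = A·v_2 = (-37, -19, 5).
v_4 = A·v_3 = (-31, 43, -61).

v_4 = (-31, 43, -61)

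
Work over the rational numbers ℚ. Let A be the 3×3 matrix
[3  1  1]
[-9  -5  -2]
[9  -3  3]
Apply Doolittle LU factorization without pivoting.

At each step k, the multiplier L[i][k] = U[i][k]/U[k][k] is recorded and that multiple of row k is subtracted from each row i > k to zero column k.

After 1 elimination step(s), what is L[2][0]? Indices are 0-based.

L[2][0] = 3

[col 0] pivot 3
  R1 -= -3*R0 → (0, -2, 1)  (L[1][0] := -3)
  R2 -= 3*R0 → (0, -6, 0)  (L[2][0] := 3)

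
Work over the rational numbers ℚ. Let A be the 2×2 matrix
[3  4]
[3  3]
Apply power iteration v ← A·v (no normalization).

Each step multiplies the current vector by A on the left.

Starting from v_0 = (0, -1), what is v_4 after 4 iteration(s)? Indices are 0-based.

v_0 = (0, -1).
v_1 = A·v_0 = (-4, -3).
v_2 = A·v_1 = (-24, -21).
v_3 = A·v_2 = (-156, -135).
v_4 = A·v_3 = (-1008, -873).

v_4 = (-1008, -873)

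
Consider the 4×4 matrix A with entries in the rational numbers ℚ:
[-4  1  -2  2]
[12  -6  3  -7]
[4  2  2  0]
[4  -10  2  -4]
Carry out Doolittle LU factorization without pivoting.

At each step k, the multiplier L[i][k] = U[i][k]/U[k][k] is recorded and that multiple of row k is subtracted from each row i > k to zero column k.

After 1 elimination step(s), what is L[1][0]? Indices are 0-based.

L[1][0] = -3

k=0: U[0][0]=-4
  eliminate (1,0): mult=-3, new row 1: (0, -3, -3, -1); set L[1][0]=-3
  eliminate (2,0): mult=-1, new row 2: (0, 3, 0, 2); set L[2][0]=-1
  eliminate (3,0): mult=-1, new row 3: (0, -9, 0, -2); set L[3][0]=-1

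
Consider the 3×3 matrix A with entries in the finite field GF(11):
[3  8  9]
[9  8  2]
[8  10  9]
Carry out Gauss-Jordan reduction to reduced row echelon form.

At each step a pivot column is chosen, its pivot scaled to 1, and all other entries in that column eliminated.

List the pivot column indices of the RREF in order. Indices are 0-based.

pivot(0,0)=3: scale R0 → (1, 10, 3)
  clear (1,0): R1 −= (9)R0 → (0, 6, 8)
  clear (2,0): R2 −= (8)R0 → (0, 7, 7)
pivot(1,1)=6: scale R1 → (0, 1, 5)
  clear (0,1): R0 −= (10)R1 → (1, 0, 8)
  clear (2,1): R2 −= (7)R1 → (0, 0, 5)
pivot(2,2)=5: scale R2 → (0, 0, 1)
  clear (0,2): R0 −= (8)R2 → (1, 0, 0)
  clear (1,2): R1 −= (5)R2 → (0, 1, 0)

pivot columns: 0, 1, 2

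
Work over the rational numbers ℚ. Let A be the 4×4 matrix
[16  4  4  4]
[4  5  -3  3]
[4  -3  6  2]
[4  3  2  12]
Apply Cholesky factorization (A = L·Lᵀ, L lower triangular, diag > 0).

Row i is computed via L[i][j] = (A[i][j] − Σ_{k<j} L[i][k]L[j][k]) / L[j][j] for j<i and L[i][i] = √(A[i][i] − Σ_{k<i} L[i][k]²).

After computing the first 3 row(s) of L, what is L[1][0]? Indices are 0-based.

L[1][0] = 1

Step 1: L[0][0] = √(16) = 4.
  L[1][0] = (4) / L[0][0] = 1.
Step 2: L[1][1] = √(4) = 2.
  L[2][0] = (4) / L[0][0] = 1.
  L[2][1] = (-4) / L[1][1] = -2.
Step 3: L[2][2] = √(1) = 1.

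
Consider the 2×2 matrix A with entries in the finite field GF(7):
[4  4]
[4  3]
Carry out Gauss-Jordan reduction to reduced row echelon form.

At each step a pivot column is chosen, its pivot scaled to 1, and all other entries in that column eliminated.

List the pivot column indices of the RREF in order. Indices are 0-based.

[1] R0 /= 4  ⇒  (1, 1)
     R1 -= 4·R0  ⇒  (0, 6)
[2] R1 /= 6  ⇒  (0, 1)
     R0 -= 1·R1  ⇒  (1, 0)

pivot columns: 0, 1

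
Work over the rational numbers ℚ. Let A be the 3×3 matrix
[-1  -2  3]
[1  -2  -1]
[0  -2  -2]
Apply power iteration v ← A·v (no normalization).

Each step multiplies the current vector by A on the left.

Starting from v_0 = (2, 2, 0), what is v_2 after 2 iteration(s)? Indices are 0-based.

v_0 = (2, 2, 0).
v_1 = A·v_0 = (-6, -2, -4).
v_2 = A·v_1 = (-2, 2, 12).

v_2 = (-2, 2, 12)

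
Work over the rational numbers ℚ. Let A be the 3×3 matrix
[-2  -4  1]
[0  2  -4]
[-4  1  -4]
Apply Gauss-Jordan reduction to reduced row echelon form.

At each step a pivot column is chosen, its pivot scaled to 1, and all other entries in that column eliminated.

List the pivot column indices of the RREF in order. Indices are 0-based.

[1] R0 /= -2  ⇒  (1, 2, -1/2)
     R2 -= -4·R0  ⇒  (0, 9, -6)
[2] R1 /= 2  ⇒  (0, 1, -2)
     R0 -= 2·R1  ⇒  (1, 0, 7/2)
     R2 -= 9·R1  ⇒  (0, 0, 12)
[3] R2 /= 12  ⇒  (0, 0, 1)
     R0 -= 7/2·R2  ⇒  (1, 0, 0)
     R1 -= -2·R2  ⇒  (0, 1, 0)

pivot columns: 0, 1, 2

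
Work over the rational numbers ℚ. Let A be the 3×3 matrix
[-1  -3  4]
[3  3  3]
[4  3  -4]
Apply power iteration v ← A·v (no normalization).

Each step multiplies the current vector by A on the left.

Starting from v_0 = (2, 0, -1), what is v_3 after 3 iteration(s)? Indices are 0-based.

v_3 = (-378, 27, 513)

v_0 = (2, 0, -1).
v_1 = A·v_0 = (-6, 3, 12).
v_2 = A·v_1 = (45, 27, -63).
v_3 = A·v_2 = (-378, 27, 513).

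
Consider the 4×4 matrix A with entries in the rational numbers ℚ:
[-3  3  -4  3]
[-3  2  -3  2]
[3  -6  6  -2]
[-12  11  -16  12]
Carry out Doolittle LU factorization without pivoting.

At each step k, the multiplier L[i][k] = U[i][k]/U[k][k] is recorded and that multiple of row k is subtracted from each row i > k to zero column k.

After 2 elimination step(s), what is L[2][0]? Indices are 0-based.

[col 0] pivot -3
  R1 -= 1*R0 → (0, -1, 1, -1)  (L[1][0] := 1)
  R2 -= -1*R0 → (0, -3, 2, 1)  (L[2][0] := -1)
  R3 -= 4*R0 → (0, -1, 0, 0)  (L[3][0] := 4)
[col 1] pivot -1
  R2 -= 3*R1 → (0, 0, -1, 4)  (L[2][1] := 3)
  R3 -= 1*R1 → (0, 0, -1, 1)  (L[3][1] := 1)

L[2][0] = -1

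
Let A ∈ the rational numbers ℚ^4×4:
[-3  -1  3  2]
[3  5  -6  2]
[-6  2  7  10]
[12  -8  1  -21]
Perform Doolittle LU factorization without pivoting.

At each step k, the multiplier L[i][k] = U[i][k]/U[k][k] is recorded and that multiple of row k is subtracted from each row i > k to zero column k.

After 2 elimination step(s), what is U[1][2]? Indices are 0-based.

Step 1: pivot at (0,0) is -3.
  row1 ← row1 − (-1)·row0  ⇒  L[1][0]=-1, U row1=(0, 4, -3, 4)
  row2 ← row2 − (2)·row0  ⇒  L[2][0]=2, U row2=(0, 4, 1, 6)
  row3 ← row3 − (-4)·row0  ⇒  L[3][0]=-4, U row3=(0, -12, 13, -13)
Step 2: pivot at (1,1) is 4.
  row2 ← row2 − (1)·row1  ⇒  L[2][1]=1, U row2=(0, 0, 4, 2)
  row3 ← row3 − (-3)·row1  ⇒  L[3][1]=-3, U row3=(0, 0, 4, -1)

U[1][2] = -3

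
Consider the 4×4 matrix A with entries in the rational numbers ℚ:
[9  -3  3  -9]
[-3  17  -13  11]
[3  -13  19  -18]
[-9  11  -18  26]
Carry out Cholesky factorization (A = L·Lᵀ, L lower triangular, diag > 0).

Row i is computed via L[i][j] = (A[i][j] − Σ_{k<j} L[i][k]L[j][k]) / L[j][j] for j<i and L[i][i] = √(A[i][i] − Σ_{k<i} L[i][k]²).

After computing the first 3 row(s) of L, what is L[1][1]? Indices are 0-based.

Step 1: L[0][0] = √(9) = 3.
  L[1][0] = (-3) / L[0][0] = -1.
Step 2: L[1][1] = √(16) = 4.
  L[2][0] = (3) / L[0][0] = 1.
  L[2][1] = (-12) / L[1][1] = -3.
Step 3: L[2][2] = √(9) = 3.

L[1][1] = 4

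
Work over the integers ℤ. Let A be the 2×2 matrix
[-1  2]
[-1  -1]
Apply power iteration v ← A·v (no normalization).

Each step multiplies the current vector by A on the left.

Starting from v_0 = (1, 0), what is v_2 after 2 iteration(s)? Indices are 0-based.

v_2 = (-1, 2)

v_0 = (1, 0).
v_1 = A·v_0 = (-1, -1).
v_2 = A·v_1 = (-1, 2).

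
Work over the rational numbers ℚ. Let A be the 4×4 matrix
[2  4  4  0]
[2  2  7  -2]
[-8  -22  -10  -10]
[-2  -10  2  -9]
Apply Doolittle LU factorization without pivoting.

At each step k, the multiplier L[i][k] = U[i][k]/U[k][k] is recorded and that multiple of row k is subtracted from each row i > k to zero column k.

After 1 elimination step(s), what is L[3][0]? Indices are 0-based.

L[3][0] = -1

[col 0] pivot 2
  R1 -= 1*R0 → (0, -2, 3, -2)  (L[1][0] := 1)
  R2 -= -4*R0 → (0, -6, 6, -10)  (L[2][0] := -4)
  R3 -= -1*R0 → (0, -6, 6, -9)  (L[3][0] := -1)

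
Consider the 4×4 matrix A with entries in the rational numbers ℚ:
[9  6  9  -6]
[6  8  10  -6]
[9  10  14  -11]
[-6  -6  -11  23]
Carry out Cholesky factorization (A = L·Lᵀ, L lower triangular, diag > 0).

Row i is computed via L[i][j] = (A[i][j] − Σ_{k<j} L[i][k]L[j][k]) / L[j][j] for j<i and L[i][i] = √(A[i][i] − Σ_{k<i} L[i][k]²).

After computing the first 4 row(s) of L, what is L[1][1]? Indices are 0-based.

Step 1: L[0][0] = √(9) = 3.
  L[1][0] = (6) / L[0][0] = 2.
Step 2: L[1][1] = √(4) = 2.
  L[2][0] = (9) / L[0][0] = 3.
  L[2][1] = (4) / L[1][1] = 2.
Step 3: L[2][2] = √(1) = 1.
  L[3][0] = (-6) / L[0][0] = -2.
  L[3][1] = (-2) / L[1][1] = -1.
  L[3][2] = (-3) / L[2][2] = -3.
Step 4: L[3][3] = √(9) = 3.

L[1][1] = 2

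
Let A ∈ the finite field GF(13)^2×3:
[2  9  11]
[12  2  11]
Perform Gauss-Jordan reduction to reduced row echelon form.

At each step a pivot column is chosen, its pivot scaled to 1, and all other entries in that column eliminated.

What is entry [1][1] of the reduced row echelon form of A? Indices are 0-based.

M[1][1] = 0

[1] R0 /= 2  ⇒  (1, 11, 12)
     R1 -= 12·R0  ⇒  (0, 0, 10)
column 1 empty below row 1
[2] R1 /= 10  ⇒  (0, 0, 1)
     R0 -= 12·R1  ⇒  (1, 11, 0)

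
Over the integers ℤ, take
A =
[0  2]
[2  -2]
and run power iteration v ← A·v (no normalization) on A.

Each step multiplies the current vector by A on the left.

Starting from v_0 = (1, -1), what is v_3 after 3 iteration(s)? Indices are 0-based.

v_3 = (-24, 40)

v_0 = (1, -1).
v_1 = A·v_0 = (-2, 4).
v_2 = A·v_1 = (8, -12).
v_3 = A·v_2 = (-24, 40).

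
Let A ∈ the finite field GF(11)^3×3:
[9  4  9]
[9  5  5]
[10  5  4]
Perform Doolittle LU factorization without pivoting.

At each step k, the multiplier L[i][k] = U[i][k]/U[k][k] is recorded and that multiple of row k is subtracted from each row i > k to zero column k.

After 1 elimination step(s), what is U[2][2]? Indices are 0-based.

k=0: U[0][0]=9
  eliminate (1,0): mult=1, new row 1: (0, 1, 7); set L[1][0]=1
  eliminate (2,0): mult=6, new row 2: (0, 3, 5); set L[2][0]=6

U[2][2] = 5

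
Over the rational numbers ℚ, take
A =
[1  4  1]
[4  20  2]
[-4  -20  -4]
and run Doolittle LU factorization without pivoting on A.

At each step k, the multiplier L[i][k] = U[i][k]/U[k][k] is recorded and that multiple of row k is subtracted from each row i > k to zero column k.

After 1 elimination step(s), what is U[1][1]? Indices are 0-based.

U[1][1] = 4

[col 0] pivot 1
  R1 -= 4*R0 → (0, 4, -2)  (L[1][0] := 4)
  R2 -= -4*R0 → (0, -4, 0)  (L[2][0] := -4)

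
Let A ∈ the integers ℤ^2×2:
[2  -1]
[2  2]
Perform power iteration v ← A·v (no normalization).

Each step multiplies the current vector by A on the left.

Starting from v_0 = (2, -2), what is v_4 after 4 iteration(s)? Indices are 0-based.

v_0 = (2, -2).
v_1 = A·v_0 = (6, 0).
v_2 = A·v_1 = (12, 12).
v_3 = A·v_2 = (12, 48).
v_4 = A·v_3 = (-24, 120).

v_4 = (-24, 120)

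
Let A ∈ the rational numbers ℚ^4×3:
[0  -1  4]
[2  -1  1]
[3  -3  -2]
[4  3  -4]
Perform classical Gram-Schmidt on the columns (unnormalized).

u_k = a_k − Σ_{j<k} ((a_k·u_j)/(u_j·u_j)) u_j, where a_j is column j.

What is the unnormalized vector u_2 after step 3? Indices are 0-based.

Step 1: u_0 = a_0 = (0, 2, 3, 4).
Step 2: u_1 = a_1 − (1/29)·u_0 = (-1, -31/29, -90/29, 83/29).
Step 3: u_2 = a_2 − (-20/29)·u_0 − (-299/579)·u_1 = (2017/579, 1058/579, -296/193, 137/579).

u_2 = (2017/579, 1058/579, -296/193, 137/579)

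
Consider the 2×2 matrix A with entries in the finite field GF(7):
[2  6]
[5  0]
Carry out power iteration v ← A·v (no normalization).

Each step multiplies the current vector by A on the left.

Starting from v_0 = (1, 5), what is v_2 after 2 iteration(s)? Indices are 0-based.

v_2 = (3, 6)

v_0 = (1, 5).
v_1 = A·v_0 = (4, 5).
v_2 = A·v_1 = (3, 6).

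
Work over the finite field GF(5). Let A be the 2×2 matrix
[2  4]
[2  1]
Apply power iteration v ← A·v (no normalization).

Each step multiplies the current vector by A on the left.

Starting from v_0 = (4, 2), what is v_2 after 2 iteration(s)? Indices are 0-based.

v_2 = (2, 2)

v_0 = (4, 2).
v_1 = A·v_0 = (1, 0).
v_2 = A·v_1 = (2, 2).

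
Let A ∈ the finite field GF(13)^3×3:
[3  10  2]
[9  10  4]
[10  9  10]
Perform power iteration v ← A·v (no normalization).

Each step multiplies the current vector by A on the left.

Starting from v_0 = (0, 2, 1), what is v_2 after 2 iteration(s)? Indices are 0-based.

v_2 = (11, 4, 1)

v_0 = (0, 2, 1).
v_1 = A·v_0 = (9, 11, 2).
v_2 = A·v_1 = (11, 4, 1).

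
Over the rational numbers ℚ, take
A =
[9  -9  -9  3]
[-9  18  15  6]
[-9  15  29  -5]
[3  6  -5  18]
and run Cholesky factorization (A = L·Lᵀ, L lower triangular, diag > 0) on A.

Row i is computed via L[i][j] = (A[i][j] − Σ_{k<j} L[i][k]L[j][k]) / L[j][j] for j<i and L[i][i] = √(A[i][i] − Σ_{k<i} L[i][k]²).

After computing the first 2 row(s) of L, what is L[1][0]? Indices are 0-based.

Step 1: L[0][0] = √(9) = 3.
  L[1][0] = (-9) / L[0][0] = -3.
Step 2: L[1][1] = √(9) = 3.

L[1][0] = -3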